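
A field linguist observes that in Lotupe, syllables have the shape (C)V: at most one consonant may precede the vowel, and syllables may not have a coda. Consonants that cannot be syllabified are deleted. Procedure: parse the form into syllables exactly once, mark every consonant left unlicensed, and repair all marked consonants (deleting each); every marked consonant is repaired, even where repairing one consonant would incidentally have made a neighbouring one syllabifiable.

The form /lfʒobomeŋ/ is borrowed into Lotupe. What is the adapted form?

ʒobome

Syllabifying with onset maximization leaves /l/, /f/, /ŋ/ stranded (no codas are permitted; onsets are limited to one consonant).
Deletion applies to /l/, /f/, /ŋ/.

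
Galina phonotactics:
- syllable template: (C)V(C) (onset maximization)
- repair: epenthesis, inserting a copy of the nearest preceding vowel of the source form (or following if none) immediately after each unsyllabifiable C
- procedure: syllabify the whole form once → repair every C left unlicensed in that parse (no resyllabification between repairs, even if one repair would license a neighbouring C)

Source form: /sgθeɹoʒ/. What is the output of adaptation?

segeθeɹoʒ

The consonants /s/, /g/ cannot be parsed into a legal (C)V(C) syllable (at most one coda consonant is licensed; onsets are limited to one consonant).
Inserting the epenthetic vowel yields /s/ → /se/, /g/ → /ge/.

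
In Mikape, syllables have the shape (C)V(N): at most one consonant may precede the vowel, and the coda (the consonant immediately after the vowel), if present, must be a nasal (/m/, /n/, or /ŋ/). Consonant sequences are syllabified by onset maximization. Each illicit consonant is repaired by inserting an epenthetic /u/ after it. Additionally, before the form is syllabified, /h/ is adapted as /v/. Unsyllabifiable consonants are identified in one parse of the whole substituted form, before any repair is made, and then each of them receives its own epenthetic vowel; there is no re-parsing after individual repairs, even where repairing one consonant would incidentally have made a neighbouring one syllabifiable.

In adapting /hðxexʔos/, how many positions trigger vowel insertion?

4

After substitution the input is /vðxexʔos/.
The unsyllabifiable consonants are /v/, /ð/, /x/, /s/; each receives one epenthetic vowel.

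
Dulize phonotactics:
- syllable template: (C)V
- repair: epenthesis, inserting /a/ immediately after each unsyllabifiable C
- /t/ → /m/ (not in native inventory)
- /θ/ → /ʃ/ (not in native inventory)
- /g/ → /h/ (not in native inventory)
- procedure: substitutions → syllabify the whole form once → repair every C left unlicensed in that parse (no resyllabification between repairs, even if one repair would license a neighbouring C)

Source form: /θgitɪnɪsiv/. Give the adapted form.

Substitution: /θ/ → /ʃ/, /g/ → /h/, /t/ → /m/, giving /ʃhimɪnɪsiv/.
Syllabifying with onset maximization leaves /ʃ/, /v/ stranded (no codas are permitted; onsets are limited to one consonant).
Epenthesis after each stranded consonant: /ʃ/ → /ʃa/, /v/ → /va/.

ʃahimɪnɪsiva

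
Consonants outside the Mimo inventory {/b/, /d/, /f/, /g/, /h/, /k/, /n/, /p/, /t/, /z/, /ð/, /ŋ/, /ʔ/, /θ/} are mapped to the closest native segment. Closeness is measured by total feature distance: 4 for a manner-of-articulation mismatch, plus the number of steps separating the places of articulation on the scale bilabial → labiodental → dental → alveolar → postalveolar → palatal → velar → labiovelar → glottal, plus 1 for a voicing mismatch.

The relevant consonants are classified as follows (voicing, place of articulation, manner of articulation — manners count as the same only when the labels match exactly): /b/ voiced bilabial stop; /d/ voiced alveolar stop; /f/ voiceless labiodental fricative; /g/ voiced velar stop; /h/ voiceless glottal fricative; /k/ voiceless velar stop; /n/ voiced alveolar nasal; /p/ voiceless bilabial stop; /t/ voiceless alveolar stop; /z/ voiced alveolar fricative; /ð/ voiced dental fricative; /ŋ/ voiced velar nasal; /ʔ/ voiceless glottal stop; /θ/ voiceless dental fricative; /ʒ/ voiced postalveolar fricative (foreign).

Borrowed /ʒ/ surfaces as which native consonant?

/z/ is closest: same manner (fricative), place distance 1 (postalveolar→alveolar), same voicing; total 1. Next closest is /ð/ at distance 2.

z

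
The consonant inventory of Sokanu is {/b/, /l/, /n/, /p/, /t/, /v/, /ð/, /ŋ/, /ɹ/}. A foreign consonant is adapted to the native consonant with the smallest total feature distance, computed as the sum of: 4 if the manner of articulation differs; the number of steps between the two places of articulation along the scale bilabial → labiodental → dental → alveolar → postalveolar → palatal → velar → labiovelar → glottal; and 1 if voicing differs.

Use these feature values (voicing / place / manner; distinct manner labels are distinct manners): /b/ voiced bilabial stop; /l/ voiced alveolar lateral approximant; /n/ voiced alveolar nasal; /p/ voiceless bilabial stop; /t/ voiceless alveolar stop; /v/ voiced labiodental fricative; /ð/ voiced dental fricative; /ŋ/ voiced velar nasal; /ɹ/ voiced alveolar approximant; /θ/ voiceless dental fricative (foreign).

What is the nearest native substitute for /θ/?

/ð/ is closest: same manner (fricative), place distance 0 (dental→dental), voicing differs (+1); total 1. Next closest is /v/ at distance 2.

ð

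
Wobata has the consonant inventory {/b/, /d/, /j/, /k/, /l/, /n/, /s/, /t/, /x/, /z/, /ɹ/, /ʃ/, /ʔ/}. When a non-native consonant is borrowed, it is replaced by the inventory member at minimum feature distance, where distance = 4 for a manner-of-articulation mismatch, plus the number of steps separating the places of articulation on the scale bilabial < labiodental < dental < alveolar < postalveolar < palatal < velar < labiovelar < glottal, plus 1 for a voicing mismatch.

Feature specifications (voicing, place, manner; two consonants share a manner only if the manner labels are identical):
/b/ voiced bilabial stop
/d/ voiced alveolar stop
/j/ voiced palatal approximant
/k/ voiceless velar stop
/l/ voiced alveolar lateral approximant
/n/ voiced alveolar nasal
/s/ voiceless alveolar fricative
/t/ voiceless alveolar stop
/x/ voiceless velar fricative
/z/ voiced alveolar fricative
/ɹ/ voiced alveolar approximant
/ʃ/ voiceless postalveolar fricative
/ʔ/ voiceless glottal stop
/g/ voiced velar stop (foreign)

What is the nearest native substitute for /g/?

/k/ is closest: same manner (stop), place distance 0 (velar→velar), voicing differs (+1); total 1. Next closest is /d/ at distance 3.

k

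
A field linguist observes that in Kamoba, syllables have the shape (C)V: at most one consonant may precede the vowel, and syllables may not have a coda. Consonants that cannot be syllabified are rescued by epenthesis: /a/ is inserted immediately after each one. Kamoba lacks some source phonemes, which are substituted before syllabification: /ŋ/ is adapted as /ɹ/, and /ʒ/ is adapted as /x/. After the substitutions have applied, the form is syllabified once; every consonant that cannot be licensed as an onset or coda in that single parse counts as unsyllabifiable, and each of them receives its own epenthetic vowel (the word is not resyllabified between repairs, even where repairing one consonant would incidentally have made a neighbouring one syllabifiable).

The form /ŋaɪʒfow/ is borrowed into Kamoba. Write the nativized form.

ɹaɪxafowa

Substitution: /ŋ/ → /ɹ/, /ʒ/ → /x/, giving /ɹaɪxfow/.
Syllabifying with onset maximization leaves /x/, /w/ stranded (no codas are permitted; onsets are limited to one consonant).
Each unlicensed consonant becomes the onset of a new syllable: /x/ → /xa/, /w/ → /wa/.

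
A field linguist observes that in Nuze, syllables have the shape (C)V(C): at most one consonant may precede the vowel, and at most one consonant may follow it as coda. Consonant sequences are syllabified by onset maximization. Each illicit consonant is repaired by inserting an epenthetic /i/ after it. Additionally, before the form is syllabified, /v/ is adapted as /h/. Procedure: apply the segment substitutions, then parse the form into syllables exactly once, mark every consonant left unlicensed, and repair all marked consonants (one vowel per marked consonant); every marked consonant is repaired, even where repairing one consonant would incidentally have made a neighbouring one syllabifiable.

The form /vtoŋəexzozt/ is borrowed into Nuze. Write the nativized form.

Substitution: /v/ → /h/, giving /htoŋəexzozt/.
The consonants /h/, /t/ cannot be parsed into a legal (C)V(C) syllable (at most one coda consonant is licensed; onsets are limited to one consonant).
Epenthesis after each stranded consonant: /h/ → /hi/, /t/ → /ti/.

hitoŋəexzozti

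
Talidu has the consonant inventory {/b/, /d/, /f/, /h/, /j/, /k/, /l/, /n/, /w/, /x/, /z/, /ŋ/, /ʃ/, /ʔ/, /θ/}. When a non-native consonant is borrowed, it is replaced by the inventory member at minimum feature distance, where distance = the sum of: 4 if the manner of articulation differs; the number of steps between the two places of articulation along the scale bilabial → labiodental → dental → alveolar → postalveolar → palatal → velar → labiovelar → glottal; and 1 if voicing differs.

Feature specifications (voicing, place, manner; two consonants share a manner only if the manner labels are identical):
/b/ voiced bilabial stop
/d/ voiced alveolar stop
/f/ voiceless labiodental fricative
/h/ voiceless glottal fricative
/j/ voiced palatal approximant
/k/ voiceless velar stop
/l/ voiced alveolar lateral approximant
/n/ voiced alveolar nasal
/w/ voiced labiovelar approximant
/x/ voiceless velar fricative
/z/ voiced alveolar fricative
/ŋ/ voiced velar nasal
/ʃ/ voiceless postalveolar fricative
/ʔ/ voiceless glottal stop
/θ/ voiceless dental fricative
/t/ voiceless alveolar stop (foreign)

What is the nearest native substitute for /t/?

d

/d/ is closest: same manner (stop), place distance 0 (alveolar→alveolar), voicing differs (+1); total 1. Next closest is /k/ at distance 3.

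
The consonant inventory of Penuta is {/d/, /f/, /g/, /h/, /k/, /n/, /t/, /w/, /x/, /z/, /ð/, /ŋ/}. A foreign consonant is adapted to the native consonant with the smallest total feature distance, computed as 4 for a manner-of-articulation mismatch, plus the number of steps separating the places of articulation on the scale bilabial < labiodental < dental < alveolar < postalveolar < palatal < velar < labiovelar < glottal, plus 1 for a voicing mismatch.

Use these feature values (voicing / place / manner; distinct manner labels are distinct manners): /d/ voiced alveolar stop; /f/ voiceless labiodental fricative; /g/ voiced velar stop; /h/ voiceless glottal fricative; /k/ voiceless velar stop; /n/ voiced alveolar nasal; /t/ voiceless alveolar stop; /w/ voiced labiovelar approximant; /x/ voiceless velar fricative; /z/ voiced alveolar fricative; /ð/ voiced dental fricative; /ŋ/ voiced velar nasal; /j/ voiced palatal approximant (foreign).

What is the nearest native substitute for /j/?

w

/w/ is closest: same manner (approximant), place distance 2 (palatal→labiovelar), same voicing; total 2. Next closest is /g/ at distance 5.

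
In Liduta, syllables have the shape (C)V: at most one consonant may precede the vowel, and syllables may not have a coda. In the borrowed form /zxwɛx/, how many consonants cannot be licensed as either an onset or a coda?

3

Under (C)V, the unsyllabifiable consonants are /z/, /x/, /x/ (no codas are permitted; onsets are limited to one consonant).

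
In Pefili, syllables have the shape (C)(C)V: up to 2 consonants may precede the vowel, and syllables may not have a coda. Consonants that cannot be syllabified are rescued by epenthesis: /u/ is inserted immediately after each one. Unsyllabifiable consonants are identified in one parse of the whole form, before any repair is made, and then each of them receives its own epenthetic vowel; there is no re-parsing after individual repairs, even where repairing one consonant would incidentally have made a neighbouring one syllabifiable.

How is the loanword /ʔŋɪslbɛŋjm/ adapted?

ʔŋɪsulbɛŋujumu

The consonants /s/, /ŋ/, /j/, /m/ cannot be parsed into a legal (C)(C)V syllable (no codas are permitted; onsets may contain at most 2 consonants).
Each unlicensed consonant becomes the onset of a new syllable: /s/ → /su/, /ŋ/ → /ŋu/, /j/ → /ju/, /m/ → /mu/.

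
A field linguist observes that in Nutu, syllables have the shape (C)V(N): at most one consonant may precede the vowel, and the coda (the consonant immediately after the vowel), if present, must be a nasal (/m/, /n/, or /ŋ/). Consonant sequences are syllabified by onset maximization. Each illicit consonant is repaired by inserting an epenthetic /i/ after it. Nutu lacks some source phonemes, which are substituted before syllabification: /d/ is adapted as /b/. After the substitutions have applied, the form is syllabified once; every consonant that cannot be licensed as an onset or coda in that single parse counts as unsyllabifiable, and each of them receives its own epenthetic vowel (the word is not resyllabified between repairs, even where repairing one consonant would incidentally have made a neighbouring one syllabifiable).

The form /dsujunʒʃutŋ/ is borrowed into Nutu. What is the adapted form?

Substitution: /d/ → /b/, giving /bsujunʒʃutŋ/.
Under (C)V(N), the unsyllabifiable consonants are /b/, /ʒ/, /t/, /ŋ/ (only a nasal (/m/, /n/, or /ŋ/) is licensed in coda position; onsets are limited to one consonant).
Inserting the epenthetic vowel yields /b/ → /bi/, /ʒ/ → /ʒi/, /t/ → /ti/, /ŋ/ → /ŋi/.

bisujunʒiʃutiŋi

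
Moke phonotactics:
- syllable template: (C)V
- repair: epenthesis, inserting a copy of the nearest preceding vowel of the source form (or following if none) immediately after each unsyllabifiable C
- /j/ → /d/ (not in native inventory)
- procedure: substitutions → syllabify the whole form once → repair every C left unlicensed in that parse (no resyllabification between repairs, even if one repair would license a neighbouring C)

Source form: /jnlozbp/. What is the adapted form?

Substitution: /j/ → /d/, giving /dnlozbp/.
The consonants /d/, /n/, /z/, /b/, /p/ cannot be parsed into a legal (C)V syllable (no codas are permitted; onsets are limited to one consonant).
Each unlicensed consonant becomes the onset of a new syllable: /d/ → /do/, /n/ → /no/, /z/ → /zo/, /b/ → /bo/, /p/ → /po/.

donolozobopo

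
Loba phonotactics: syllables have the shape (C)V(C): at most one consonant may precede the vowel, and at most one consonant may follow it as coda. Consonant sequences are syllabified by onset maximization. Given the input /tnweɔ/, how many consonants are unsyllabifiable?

Under (C)V(C), the unsyllabifiable consonants are /t/, /n/ (at most one coda consonant is licensed; onsets are limited to one consonant).

2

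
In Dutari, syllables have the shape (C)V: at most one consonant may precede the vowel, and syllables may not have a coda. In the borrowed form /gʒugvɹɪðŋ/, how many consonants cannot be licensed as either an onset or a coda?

5

The consonants /g/, /g/, /v/, /ð/, /ŋ/ cannot be parsed into a legal (C)V syllable (no codas are permitted; onsets are limited to one consonant).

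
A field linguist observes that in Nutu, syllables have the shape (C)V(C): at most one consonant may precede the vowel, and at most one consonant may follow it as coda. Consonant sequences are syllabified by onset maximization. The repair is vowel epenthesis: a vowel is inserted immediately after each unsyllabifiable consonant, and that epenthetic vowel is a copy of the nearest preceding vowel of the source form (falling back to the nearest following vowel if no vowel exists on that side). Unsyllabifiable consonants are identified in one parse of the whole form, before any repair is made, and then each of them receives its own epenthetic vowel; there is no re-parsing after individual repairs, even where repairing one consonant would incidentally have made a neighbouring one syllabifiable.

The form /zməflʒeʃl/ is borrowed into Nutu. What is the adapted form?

zəməfləʒeʃle

Under (C)V(C), the unsyllabifiable consonants are /z/, /l/, /l/ (at most one coda consonant is licensed; onsets are limited to one consonant).
Epenthesis after each stranded consonant: /z/ → /zə/, /l/ → /lə/, /l/ → /le/.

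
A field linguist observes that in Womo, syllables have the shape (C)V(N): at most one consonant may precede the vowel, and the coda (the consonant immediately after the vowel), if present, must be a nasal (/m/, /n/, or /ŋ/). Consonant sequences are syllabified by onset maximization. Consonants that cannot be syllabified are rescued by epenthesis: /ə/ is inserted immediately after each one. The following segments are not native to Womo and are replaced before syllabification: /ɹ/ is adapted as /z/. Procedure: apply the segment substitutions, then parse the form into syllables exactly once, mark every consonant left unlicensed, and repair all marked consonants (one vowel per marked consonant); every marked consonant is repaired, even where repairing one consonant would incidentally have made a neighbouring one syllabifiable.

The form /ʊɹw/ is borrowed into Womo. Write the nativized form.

Substitution: /ɹ/ → /z/, giving /ʊzw/.
The consonants /z/, /w/ cannot be parsed into a legal (C)V(N) syllable (only a nasal (/m/, /n/, or /ŋ/) is licensed in coda position; onsets are limited to one consonant).
Inserting the epenthetic vowel yields /z/ → /zə/, /w/ → /wə/.

ʊzəwə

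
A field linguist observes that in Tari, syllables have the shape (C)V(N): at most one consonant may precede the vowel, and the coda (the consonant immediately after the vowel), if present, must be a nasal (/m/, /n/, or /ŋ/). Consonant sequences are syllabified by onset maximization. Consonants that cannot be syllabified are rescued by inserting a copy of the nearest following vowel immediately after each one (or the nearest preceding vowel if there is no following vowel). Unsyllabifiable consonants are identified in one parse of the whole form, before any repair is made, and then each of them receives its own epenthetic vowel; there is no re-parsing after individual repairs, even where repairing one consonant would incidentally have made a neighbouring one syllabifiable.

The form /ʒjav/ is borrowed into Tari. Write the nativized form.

ʒajava

Under (C)V(N), the unsyllabifiable consonants are /ʒ/, /v/ (only a nasal (/m/, /n/, or /ŋ/) is licensed in coda position; onsets are limited to one consonant).
Inserting the epenthetic vowel yields /ʒ/ → /ʒa/, /v/ → /va/.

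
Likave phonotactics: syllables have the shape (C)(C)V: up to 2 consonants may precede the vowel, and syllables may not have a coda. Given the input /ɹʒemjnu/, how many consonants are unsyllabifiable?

The consonants /m/ cannot be parsed into a legal (C)(C)V syllable (no codas are permitted; onsets may contain at most 2 consonants).

1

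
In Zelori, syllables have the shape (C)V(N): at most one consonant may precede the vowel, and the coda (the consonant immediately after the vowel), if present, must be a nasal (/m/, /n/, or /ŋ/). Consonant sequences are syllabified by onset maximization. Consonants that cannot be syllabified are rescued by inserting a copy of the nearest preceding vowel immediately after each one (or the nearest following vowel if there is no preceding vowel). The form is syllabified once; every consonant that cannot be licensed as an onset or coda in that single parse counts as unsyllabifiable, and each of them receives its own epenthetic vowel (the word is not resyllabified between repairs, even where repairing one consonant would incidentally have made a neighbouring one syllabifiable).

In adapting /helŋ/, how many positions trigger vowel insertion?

The unsyllabifiable consonants are /l/, /ŋ/; each receives one epenthetic vowel.

2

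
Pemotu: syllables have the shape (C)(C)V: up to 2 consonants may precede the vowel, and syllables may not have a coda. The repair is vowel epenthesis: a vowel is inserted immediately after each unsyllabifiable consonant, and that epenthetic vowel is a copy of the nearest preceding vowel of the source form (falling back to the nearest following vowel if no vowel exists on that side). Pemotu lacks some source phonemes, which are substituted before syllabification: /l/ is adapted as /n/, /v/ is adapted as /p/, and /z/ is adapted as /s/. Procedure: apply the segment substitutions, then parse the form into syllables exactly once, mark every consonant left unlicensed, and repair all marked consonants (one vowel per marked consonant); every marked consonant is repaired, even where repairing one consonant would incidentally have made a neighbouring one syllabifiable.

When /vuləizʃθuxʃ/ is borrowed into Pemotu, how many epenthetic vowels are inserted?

3

After substitution the input is /punəisʃθuxʃ/.
The unsyllabifiable consonants are /s/, /x/, /ʃ/; each receives one epenthetic vowel.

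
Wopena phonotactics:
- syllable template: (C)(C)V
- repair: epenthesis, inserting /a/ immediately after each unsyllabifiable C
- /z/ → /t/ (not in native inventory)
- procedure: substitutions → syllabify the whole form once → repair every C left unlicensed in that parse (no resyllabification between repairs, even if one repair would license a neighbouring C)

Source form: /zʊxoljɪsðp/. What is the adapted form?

tʊxoljɪsaðapa

Substitution: /z/ → /t/, giving /tʊxoljɪsðp/.
The consonants /s/, /ð/, /p/ cannot be parsed into a legal (C)(C)V syllable (no codas are permitted; onsets may contain at most 2 consonants).
Each unlicensed consonant becomes the onset of a new syllable: /s/ → /sa/, /ð/ → /ða/, /p/ → /pa/.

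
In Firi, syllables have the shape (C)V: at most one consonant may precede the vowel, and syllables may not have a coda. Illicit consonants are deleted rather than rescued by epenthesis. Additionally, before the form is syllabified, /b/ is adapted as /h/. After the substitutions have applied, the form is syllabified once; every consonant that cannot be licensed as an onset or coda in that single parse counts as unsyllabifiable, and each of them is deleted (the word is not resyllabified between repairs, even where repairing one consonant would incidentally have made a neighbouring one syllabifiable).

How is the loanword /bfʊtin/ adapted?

Substitution: /b/ → /h/, giving /hfʊtin/.
Syllabifying with onset maximization leaves /h/, /n/ stranded (no codas are permitted; onsets are limited to one consonant).
Deletion applies to /h/, /n/.

fʊti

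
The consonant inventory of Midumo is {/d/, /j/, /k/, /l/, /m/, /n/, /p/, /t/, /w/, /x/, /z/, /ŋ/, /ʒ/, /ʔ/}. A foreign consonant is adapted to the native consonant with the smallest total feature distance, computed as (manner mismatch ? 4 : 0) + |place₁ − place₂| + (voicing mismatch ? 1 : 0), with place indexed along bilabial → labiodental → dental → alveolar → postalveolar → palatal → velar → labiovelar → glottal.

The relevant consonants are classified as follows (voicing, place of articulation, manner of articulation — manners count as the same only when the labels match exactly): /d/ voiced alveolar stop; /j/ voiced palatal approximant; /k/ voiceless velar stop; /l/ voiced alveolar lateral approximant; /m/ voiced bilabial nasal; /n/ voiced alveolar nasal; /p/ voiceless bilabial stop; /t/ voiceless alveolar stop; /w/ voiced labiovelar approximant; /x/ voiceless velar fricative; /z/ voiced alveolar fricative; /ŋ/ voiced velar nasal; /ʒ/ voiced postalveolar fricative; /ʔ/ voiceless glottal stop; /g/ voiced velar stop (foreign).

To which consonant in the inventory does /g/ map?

/k/ is closest: same manner (stop), place distance 0 (velar→velar), voicing differs (+1); total 1. Next closest is /d/ at distance 3.

k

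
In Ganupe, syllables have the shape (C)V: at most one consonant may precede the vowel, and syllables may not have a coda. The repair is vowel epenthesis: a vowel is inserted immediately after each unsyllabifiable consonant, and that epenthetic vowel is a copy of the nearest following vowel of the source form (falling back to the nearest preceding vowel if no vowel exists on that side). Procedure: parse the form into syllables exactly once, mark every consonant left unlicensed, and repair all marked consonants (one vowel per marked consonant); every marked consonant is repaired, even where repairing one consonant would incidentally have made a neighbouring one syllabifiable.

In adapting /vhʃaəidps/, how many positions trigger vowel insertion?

5

The unsyllabifiable consonants are /v/, /h/, /d/, /p/, /s/; each receives one epenthetic vowel.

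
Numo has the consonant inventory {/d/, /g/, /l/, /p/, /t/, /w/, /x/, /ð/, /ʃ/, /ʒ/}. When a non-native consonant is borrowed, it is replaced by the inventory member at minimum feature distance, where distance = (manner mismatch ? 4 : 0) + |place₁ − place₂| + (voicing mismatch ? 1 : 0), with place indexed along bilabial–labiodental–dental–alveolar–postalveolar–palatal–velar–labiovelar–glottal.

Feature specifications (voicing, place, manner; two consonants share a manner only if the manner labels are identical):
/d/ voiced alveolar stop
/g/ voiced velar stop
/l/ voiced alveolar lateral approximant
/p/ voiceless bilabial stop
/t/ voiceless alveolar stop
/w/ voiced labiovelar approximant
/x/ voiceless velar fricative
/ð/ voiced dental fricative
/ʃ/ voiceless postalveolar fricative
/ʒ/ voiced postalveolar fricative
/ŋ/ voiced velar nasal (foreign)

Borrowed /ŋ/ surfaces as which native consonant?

/g/ is closest: manner differs (nasal→stop, +4), place distance 0 (velar→velar), same voicing; total 4. Next closest is /w/ at distance 5.

g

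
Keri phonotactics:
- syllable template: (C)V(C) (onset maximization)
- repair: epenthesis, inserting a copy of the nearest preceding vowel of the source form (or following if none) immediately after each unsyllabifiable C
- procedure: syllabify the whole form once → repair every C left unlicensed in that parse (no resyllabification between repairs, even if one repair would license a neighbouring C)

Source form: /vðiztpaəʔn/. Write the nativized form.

viðiztipaəʔnə

Syllabifying with onset maximization leaves /v/, /t/, /n/ stranded (at most one coda consonant is licensed; onsets are limited to one consonant).
Each unlicensed consonant becomes the onset of a new syllable: /v/ → /vi/, /t/ → /ti/, /n/ → /nə/.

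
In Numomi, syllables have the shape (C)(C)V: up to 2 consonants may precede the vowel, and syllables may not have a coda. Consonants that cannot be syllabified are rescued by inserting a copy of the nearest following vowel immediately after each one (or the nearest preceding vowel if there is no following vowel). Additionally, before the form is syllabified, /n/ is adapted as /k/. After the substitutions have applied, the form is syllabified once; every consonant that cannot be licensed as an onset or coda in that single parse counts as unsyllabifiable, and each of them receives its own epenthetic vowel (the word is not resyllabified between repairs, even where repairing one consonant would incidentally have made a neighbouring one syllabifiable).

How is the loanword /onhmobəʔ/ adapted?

Substitution: /n/ → /k/, giving /okhmobəʔ/.
Syllabifying with onset maximization leaves /k/, /ʔ/ stranded (no codas are permitted; onsets may contain at most 2 consonants).
Each unlicensed consonant becomes the onset of a new syllable: /k/ → /ko/, /ʔ/ → /ʔə/.

okohmobəʔə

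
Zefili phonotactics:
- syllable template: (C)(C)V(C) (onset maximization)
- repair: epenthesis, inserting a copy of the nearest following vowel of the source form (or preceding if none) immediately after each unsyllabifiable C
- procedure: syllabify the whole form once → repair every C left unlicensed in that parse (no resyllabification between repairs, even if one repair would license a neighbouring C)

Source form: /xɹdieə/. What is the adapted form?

The consonants /x/ cannot be parsed into a legal (C)(C)V(C) syllable (at most one coda consonant is licensed; onsets may contain at most 2 consonants).
Epenthesis after each stranded consonant: /x/ → /xi/.

xiɹdieə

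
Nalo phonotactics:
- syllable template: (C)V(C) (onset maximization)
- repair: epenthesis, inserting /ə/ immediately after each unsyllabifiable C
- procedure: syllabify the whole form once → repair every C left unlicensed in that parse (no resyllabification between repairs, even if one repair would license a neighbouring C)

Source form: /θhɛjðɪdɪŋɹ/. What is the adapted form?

Under (C)V(C), the unsyllabifiable consonants are /θ/, /ɹ/ (at most one coda consonant is licensed; onsets are limited to one consonant).
Epenthesis after each stranded consonant: /θ/ → /θə/, /ɹ/ → /ɹə/.

θəhɛjðɪdɪŋɹə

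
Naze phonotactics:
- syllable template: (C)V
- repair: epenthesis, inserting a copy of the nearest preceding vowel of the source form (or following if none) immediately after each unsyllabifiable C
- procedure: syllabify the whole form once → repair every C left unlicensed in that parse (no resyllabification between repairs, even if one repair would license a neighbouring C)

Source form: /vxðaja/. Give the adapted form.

vaxaðaja

The consonants /v/, /x/ cannot be parsed into a legal (C)V syllable (no codas are permitted; onsets are limited to one consonant).
Epenthesis after each stranded consonant: /v/ → /va/, /x/ → /xa/.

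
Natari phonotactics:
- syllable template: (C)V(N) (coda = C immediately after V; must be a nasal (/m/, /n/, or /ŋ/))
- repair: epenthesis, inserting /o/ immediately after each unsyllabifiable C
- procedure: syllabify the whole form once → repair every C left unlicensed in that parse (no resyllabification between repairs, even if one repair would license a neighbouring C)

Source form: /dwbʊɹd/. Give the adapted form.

Under (C)V(N), the unsyllabifiable consonants are /d/, /w/, /ɹ/, /d/ (only a nasal (/m/, /n/, or /ŋ/) is licensed in coda position; onsets are limited to one consonant).
Inserting the epenthetic vowel yields /d/ → /do/, /w/ → /wo/, /ɹ/ → /ɹo/, /d/ → /do/.

dowobʊɹodo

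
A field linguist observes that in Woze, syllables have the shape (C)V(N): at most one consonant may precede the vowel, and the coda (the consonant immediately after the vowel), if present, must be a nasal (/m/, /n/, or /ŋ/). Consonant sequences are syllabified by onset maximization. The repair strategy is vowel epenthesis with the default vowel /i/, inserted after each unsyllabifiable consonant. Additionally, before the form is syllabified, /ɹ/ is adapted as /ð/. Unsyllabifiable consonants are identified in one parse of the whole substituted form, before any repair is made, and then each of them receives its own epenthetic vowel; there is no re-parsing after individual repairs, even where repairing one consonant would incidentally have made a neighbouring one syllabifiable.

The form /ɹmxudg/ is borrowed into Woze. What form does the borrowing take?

Substitution: /ɹ/ → /ð/, giving /ðmxudg/.
The consonants /ð/, /m/, /d/, /g/ cannot be parsed into a legal (C)V(N) syllable (only a nasal (/m/, /n/, or /ŋ/) is licensed in coda position; onsets are limited to one consonant).
Epenthesis after each stranded consonant: /ð/ → /ði/, /m/ → /mi/, /d/ → /di/, /g/ → /gi/.

ðimixudigi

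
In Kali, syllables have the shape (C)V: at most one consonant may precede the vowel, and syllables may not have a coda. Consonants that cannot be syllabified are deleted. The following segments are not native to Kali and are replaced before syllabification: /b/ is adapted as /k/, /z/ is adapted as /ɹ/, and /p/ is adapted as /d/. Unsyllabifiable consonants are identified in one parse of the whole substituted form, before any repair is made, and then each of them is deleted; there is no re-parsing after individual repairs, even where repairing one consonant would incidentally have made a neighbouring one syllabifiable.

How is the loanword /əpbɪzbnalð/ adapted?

Substitution: /p/ → /d/, /b/ → /k/, /z/ → /ɹ/, giving /ədkɪɹknalð/.
Under (C)V, the unsyllabifiable consonants are /d/, /ɹ/, /k/, /l/, /ð/ (no codas are permitted; onsets are limited to one consonant).
Deleting the stranded consonants removes /d/, /ɹ/, /k/, /l/, /ð/.

əkɪna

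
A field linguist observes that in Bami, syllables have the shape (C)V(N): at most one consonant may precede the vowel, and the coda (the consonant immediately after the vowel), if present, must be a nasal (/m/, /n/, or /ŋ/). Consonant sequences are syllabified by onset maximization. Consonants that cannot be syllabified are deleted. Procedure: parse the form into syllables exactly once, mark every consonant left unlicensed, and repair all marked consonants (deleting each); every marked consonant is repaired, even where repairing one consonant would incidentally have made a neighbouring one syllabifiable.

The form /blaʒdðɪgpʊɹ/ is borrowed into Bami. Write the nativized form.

laðɪpʊ

Under (C)V(N), the unsyllabifiable consonants are /b/, /ʒ/, /d/, /g/, /ɹ/ (only a nasal (/m/, /n/, or /ŋ/) is licensed in coda position; onsets are limited to one consonant).
Deletion applies to /b/, /ʒ/, /d/, /g/, /ɹ/.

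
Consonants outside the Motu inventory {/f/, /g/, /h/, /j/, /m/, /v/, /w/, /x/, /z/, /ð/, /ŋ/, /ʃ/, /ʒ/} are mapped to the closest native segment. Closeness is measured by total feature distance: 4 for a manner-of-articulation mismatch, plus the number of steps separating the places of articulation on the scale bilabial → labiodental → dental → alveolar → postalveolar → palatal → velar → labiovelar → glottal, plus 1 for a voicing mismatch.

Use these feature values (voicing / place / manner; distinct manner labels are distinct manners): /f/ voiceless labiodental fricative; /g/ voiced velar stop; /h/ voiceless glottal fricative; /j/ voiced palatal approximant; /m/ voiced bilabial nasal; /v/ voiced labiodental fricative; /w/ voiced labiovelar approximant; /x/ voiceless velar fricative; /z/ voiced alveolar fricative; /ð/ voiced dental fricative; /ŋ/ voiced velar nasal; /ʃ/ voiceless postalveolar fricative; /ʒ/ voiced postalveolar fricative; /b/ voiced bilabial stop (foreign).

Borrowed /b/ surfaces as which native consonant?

m

/m/ is closest: manner differs (stop→nasal, +4), place distance 0 (bilabial→bilabial), same voicing; total 4. Next closest is /v/ at distance 5.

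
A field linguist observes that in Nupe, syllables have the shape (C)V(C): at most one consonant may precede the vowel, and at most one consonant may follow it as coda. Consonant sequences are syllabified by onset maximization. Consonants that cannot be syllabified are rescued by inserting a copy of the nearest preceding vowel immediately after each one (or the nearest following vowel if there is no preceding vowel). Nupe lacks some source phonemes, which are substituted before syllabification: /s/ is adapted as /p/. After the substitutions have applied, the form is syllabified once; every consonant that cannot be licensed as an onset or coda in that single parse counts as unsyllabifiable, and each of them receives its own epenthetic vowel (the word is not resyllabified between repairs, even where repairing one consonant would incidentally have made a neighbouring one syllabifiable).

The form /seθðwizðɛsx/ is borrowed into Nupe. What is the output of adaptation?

Substitution: /s/ → /p/, giving /peθðwizðɛpx/.
Under (C)V(C), the unsyllabifiable consonants are /ð/, /x/ (at most one coda consonant is licensed; onsets are limited to one consonant).
Each unlicensed consonant becomes the onset of a new syllable: /ð/ → /ðe/, /x/ → /xɛ/.

peθðewizðɛpxɛ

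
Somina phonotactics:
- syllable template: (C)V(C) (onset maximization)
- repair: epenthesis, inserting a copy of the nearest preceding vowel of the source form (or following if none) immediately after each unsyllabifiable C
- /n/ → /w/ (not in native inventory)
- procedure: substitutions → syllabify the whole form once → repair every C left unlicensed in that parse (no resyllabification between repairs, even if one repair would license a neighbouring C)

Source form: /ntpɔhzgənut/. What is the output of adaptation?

Substitution: /n/ → /w/, giving /wtpɔhzgəwut/.
Syllabifying with onset maximization leaves /w/, /t/, /z/ stranded (at most one coda consonant is licensed; onsets are limited to one consonant).
Epenthesis after each stranded consonant: /w/ → /wɔ/, /t/ → /tɔ/, /z/ → /zɔ/.

wɔtɔpɔhzɔgəwut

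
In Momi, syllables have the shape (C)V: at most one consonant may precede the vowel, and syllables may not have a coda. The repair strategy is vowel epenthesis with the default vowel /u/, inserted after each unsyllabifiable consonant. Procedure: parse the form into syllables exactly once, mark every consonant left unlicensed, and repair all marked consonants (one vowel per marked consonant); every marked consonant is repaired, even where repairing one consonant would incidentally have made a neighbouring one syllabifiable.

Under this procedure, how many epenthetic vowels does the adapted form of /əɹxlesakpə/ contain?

The unsyllabifiable consonants are /ɹ/, /x/, /k/; each receives one epenthetic vowel.

3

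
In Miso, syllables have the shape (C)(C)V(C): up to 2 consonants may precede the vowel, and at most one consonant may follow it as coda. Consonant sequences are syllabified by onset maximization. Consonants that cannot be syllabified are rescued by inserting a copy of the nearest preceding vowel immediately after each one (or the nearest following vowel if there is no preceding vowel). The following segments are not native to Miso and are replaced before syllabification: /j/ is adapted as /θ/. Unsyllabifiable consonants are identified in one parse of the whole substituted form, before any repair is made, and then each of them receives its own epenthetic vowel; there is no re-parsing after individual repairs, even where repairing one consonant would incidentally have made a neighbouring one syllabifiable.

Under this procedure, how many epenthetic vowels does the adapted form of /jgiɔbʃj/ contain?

2

After substitution the input is /θgiɔbʃθ/.
The unsyllabifiable consonants are /ʃ/, /θ/; each receives one epenthetic vowel.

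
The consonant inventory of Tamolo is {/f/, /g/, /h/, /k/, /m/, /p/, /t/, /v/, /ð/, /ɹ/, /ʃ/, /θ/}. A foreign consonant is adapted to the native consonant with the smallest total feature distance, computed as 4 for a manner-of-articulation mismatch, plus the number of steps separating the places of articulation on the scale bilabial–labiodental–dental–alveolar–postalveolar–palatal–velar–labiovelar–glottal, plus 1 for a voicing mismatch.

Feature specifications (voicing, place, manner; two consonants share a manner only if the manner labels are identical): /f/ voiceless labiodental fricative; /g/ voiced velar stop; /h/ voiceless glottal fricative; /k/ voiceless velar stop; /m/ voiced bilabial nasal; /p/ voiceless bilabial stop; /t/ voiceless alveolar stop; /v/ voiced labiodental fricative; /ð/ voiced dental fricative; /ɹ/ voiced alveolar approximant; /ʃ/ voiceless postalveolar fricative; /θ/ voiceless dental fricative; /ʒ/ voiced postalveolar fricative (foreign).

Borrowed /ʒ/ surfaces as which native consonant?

ʃ

/ʃ/ is closest: same manner (fricative), place distance 0 (postalveolar→postalveolar), voicing differs (+1); total 1. Next closest is /ð/ at distance 2.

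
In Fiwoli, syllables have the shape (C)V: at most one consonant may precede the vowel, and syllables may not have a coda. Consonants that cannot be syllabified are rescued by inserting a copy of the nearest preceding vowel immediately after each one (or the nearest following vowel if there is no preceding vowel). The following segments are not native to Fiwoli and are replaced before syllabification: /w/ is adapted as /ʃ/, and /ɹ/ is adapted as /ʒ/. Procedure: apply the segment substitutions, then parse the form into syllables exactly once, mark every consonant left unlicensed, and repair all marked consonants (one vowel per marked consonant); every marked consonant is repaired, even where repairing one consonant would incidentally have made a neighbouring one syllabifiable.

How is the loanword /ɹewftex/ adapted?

Substitution: /ɹ/ → /ʒ/, /w/ → /ʃ/, giving /ʒeʃftex/.
The consonants /ʃ/, /f/, /x/ cannot be parsed into a legal (C)V syllable (no codas are permitted; onsets are limited to one consonant).
Epenthesis after each stranded consonant: /ʃ/ → /ʃe/, /f/ → /fe/, /x/ → /xe/.

ʒeʃefetexe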